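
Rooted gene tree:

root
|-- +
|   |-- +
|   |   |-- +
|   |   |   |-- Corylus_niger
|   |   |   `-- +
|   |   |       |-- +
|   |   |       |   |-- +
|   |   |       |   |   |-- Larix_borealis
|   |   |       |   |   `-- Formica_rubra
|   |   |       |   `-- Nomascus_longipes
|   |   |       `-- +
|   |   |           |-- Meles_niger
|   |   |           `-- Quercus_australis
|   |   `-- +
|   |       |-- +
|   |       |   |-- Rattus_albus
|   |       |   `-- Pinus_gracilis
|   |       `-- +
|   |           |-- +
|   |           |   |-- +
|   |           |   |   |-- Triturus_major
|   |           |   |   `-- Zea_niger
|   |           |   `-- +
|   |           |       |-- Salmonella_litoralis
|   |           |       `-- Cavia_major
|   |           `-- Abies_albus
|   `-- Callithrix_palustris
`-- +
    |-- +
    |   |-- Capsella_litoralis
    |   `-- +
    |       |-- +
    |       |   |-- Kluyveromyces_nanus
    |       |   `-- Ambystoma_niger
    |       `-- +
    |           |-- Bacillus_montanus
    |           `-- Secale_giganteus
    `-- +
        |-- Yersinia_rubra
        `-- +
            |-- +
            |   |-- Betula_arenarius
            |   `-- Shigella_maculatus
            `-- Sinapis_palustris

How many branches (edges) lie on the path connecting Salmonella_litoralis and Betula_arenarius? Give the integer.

The MRCA of Salmonella_litoralis and Betula_arenarius is the root of the tree.
From Salmonella_litoralis up to that node: 7 branches. From Betula_arenarius up to the same node: 5 branches. Total: 7 + 5 = 12.

12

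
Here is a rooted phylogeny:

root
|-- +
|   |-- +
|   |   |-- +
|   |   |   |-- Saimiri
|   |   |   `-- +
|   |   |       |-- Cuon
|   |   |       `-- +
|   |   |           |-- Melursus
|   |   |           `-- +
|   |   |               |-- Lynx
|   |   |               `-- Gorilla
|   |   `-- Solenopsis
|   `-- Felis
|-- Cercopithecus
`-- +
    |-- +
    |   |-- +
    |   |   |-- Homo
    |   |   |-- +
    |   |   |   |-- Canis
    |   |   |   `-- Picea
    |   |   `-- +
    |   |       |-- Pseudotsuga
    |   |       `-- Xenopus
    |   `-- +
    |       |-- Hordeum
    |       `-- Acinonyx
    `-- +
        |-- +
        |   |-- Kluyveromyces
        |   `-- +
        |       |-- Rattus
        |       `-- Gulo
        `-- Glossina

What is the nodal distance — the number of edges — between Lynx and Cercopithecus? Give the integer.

8

The MRCA of Lynx and Cercopithecus is the root of the tree.
From Lynx up to that node: 7 branches. From Cercopithecus up to the same node: 1 branch. Total: 7 + 1 = 8.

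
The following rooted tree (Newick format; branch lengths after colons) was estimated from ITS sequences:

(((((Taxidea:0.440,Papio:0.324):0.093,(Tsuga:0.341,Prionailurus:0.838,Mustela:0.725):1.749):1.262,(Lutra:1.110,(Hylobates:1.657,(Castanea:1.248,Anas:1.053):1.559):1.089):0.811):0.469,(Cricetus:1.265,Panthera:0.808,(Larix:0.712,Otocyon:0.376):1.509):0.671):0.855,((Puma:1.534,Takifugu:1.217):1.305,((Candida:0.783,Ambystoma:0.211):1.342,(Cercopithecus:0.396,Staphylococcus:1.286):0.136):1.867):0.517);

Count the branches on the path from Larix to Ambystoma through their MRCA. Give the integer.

The MRCA of Larix and Ambystoma is the root of the tree.
From Larix up to that node: 4 branches. From Ambystoma up to the same node: 4 branches. Total: 4 + 4 = 8.

8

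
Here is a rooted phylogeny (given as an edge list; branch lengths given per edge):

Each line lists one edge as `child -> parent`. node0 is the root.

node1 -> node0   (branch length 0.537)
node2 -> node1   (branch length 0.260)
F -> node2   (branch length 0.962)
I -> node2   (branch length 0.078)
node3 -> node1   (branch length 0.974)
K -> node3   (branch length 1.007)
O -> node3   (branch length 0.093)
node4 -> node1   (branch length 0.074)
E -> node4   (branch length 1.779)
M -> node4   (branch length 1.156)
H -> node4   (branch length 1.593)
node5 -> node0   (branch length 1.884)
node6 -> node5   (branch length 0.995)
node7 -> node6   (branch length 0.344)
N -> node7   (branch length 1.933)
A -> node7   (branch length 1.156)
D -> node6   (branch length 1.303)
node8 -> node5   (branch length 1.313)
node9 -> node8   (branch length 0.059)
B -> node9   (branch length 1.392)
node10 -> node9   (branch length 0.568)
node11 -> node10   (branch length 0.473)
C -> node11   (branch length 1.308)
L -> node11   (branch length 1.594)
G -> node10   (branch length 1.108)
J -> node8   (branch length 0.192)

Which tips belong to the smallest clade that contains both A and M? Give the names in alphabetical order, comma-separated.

A, B, C, D, E, F, G, H, I, J, K, L, M, N, O

Tracing A: it sits inside (N,A).
Tracing M: it sits inside (E,M,H).
The smallest clade enclosing both is the whole tree (their MRCA is the root), so the answer is all 15 tips in alphabetical order.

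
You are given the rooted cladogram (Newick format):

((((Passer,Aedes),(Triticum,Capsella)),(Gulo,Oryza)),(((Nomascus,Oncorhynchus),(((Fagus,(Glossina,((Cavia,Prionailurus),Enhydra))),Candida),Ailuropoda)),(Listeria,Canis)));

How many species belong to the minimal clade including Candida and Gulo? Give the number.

17

The MRCA of Candida and Gulo is the root, so the clade is the entire tree.
That clade contains 17 terminal taxa: Aedes, Ailuropoda, Candida, Canis, Capsella, Cavia, Enhydra, Fagus, Glossina, Gulo, Listeria, Nomascus, Oncorhynchus, Oryza, Passer, Prionailurus, Triticum.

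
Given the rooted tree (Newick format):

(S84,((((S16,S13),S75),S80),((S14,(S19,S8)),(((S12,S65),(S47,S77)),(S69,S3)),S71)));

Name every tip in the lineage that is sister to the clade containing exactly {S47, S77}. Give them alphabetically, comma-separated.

S12, S65

The clade containing exactly {S47, S77} attaches to the tree at the node subtending ((S12,S65),(S47,S77)).
The other lineage descending from that same node — the sister group — is (S12,S65); its 2 tips in alphabetical order are the answer.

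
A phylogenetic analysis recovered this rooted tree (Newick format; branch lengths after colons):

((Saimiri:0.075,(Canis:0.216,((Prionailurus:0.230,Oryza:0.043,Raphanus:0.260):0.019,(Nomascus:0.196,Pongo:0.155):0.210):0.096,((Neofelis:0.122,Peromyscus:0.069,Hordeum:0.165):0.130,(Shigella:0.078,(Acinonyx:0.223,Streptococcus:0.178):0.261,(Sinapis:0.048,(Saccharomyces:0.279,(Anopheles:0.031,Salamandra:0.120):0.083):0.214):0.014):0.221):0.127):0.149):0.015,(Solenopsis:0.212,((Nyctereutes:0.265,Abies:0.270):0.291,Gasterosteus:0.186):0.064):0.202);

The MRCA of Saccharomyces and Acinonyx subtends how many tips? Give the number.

The MRCA of Saccharomyces and Acinonyx is the node subtending (Shigella,(Acinonyx,Streptococcus),(Sinapis,(Saccharomyces,(Anopheles,Salamandra)))).
That clade contains 7 terminal taxa: Acinonyx, Anopheles, Saccharomyces, Salamandra, Shigella, Sinapis, Streptococcus.

7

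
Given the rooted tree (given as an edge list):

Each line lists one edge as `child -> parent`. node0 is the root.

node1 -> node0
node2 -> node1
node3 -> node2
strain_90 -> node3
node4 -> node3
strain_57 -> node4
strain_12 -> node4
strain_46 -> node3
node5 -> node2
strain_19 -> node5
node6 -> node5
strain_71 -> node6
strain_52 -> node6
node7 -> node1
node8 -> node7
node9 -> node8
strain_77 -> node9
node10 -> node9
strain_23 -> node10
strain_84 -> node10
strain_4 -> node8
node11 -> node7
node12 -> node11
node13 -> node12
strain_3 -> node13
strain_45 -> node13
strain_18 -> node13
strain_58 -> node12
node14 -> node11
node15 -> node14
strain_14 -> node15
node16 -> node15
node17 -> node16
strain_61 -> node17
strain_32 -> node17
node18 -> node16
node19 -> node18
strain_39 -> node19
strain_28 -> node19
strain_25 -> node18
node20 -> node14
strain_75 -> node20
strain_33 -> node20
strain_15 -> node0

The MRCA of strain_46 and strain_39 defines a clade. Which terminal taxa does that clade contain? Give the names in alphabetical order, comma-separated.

strain_12, strain_14, strain_18, strain_19, strain_23, strain_25, strain_28, strain_3, strain_32, strain_33, strain_39, strain_4, strain_45, strain_46, strain_52, strain_57, strain_58, strain_61, strain_71, strain_75, strain_77, strain_84, strain_90

Tracing strain_46: it sits inside (strain_90,(strain_57,strain_12),strain_46).
Tracing strain_39: it sits inside (strain_39,strain_28).
The smallest clade enclosing both is (((strain_90,(strain_57,strain_12),strain_46),(strain_19,(strain_71,strain_52))),(((strain_77,(strain_23,strain_84)),strain_4),(((strain_3,strain_45,strain_18),strain_58),((strain_14,((strain_61,strain_32),((strain_39,strain_28),strain_25))),(strain_75,strain_33))))); the answer is its 23 terminal taxa in alphabetical order.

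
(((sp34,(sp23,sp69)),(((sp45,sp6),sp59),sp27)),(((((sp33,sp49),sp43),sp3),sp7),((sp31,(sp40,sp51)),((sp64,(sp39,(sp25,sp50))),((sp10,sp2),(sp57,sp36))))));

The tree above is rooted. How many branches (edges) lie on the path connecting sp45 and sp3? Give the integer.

9

The MRCA of sp45 and sp3 is the root of the tree.
From sp45 up to that node: 5 branches. From sp3 up to the same node: 4 branches. Total: 5 + 4 = 9.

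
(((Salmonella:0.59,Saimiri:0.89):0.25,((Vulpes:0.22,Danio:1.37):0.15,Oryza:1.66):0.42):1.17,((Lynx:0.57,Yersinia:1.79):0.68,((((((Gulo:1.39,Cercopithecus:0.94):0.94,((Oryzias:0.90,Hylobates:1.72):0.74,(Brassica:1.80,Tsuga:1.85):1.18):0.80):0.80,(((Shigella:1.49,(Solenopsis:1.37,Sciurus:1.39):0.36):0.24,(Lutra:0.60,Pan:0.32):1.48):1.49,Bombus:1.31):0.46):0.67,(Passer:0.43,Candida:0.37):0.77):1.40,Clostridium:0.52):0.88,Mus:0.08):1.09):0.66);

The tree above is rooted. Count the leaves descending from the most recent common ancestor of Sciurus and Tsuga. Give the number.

12

The MRCA of Sciurus and Tsuga is the node subtending (((Gulo,Cercopithecus),((Oryzias,Hylobates),(Brassica,Tsuga))),(((Shigella,(Solenopsis,Sciurus)),(Lutra,Pan)),Bombus)).
That clade contains 12 terminal taxa: Bombus, Brassica, Cercopithecus, Gulo, Hylobates, Lutra, Oryzias, Pan, Sciurus, Shigella, Solenopsis, Tsuga.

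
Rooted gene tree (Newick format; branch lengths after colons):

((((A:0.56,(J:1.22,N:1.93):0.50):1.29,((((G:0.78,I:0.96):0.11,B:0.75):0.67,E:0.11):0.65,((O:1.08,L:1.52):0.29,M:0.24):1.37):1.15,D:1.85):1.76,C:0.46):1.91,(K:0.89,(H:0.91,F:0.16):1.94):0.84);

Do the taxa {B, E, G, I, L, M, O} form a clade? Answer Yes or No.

Yes

The most recent common ancestor of these taxa subtends ((((G,I),B),E),((O,L),M)).
That clade has exactly 7 tips — every listed taxon and nothing else — so the group is monophyletic.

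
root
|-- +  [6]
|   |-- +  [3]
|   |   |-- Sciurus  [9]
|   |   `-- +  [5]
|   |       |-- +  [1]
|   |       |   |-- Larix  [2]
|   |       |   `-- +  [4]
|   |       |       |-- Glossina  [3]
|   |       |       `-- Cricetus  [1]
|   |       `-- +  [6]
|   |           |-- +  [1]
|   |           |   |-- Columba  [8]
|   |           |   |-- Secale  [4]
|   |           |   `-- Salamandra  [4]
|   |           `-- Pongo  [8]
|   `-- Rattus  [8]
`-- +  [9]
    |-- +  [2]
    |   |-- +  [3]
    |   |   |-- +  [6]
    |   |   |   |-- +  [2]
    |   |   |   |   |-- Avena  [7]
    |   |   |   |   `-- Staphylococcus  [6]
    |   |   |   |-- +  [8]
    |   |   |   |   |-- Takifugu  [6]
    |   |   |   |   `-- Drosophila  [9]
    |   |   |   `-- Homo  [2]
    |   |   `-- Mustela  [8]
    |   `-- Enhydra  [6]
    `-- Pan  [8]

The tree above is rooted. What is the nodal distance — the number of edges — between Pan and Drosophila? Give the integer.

The MRCA of Pan and Drosophila is the node subtending (((((Avena,Staphylococcus),(Takifugu,Drosophila),Homo),Mustela),Enhydra),Pan).
From Pan up to that node: 1 branch. From Drosophila up to the same node: 5 branches. Total: 1 + 5 = 6.

6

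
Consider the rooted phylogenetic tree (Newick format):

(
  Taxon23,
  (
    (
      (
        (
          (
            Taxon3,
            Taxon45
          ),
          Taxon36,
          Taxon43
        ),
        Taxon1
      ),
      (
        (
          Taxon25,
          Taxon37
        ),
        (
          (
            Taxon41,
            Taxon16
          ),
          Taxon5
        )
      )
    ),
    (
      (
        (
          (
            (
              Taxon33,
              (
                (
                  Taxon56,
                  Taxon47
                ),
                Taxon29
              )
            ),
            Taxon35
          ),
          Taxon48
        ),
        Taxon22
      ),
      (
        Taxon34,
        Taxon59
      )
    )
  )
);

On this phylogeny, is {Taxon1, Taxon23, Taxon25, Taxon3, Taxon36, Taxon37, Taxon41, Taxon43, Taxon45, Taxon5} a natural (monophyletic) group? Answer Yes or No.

The MRCA of the listed taxa is the root, so the smallest clade containing them is the whole tree.
That clade also contains Taxon16, Taxon22, Taxon29, Taxon33, Taxon34, Taxon35, Taxon47, Taxon48, Taxon56, Taxon59, which are not in the proposed group, so the group is not monophyletic.

No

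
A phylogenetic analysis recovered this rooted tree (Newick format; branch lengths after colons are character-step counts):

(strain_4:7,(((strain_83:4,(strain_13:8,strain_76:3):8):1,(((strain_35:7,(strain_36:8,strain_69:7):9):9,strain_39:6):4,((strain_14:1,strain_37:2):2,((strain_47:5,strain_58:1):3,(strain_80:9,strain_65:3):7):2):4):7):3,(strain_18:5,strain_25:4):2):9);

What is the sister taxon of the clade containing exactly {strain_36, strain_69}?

strain_35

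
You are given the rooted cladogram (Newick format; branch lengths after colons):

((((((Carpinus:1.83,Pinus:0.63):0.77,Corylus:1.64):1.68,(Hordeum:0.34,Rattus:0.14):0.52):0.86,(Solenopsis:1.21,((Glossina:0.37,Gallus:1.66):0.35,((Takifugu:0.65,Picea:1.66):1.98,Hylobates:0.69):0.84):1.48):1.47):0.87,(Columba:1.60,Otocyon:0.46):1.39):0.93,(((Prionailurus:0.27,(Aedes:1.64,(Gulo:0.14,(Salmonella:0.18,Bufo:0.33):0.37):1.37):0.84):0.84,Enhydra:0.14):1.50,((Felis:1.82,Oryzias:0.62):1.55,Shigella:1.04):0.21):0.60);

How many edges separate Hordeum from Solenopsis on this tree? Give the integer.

5

The MRCA of Hordeum and Solenopsis is the node subtending ((((Carpinus,Pinus),Corylus),(Hordeum,Rattus)),(Solenopsis,((Glossina,Gallus),((Takifugu,Picea),Hylobates)))).
From Hordeum up to that node: 3 branches. From Solenopsis up to the same node: 2 branches. Total: 3 + 2 = 5.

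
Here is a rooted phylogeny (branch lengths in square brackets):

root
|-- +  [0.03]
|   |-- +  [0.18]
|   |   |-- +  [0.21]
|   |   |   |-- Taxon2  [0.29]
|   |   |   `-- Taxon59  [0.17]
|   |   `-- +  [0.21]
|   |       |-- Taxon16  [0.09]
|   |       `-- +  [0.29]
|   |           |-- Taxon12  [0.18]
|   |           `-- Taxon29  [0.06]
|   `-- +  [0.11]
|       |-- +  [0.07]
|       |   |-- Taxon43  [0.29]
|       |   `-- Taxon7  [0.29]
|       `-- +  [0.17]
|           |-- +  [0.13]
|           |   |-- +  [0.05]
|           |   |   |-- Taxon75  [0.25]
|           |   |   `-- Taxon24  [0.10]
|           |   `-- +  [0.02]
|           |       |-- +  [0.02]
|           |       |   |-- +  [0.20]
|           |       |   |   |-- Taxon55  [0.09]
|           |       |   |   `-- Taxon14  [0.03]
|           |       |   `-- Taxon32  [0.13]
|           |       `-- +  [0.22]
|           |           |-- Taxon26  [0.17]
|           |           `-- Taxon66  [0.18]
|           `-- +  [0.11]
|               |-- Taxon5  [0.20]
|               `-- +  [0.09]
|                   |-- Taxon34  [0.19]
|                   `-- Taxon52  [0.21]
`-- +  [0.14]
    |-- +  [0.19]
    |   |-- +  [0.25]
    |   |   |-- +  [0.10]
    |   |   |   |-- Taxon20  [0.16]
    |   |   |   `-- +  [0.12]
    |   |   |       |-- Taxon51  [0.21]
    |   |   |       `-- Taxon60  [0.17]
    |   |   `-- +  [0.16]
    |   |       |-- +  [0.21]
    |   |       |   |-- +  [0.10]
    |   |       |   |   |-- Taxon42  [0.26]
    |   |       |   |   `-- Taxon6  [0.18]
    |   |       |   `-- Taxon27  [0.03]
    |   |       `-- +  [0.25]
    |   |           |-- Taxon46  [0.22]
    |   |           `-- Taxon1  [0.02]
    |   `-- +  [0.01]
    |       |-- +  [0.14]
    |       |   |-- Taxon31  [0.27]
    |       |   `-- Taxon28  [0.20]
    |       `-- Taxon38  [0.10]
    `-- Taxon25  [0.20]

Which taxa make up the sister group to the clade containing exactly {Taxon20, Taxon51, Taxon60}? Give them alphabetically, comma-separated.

The clade containing exactly {Taxon20, Taxon51, Taxon60} attaches to the tree at the node subtending ((Taxon20,(Taxon51,Taxon60)),(((Taxon42,Taxon6),Taxon27),(Taxon46,Taxon1))).
The other lineage descending from that same node — the sister group — is (((Taxon42,Taxon6),Taxon27),(Taxon46,Taxon1)); its 5 tips in alphabetical order are the answer.

Taxon1, Taxon27, Taxon42, Taxon46, Taxon6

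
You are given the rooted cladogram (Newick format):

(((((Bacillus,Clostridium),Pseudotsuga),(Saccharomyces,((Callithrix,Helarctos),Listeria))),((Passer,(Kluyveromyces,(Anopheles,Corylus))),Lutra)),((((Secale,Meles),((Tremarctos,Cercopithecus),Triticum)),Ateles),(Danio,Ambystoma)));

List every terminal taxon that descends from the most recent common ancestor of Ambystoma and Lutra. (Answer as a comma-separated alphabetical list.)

Ambystoma, Anopheles, Ateles, Bacillus, Callithrix, Cercopithecus, Clostridium, Corylus, Danio, Helarctos, Kluyveromyces, Listeria, Lutra, Meles, Passer, Pseudotsuga, Saccharomyces, Secale, Tremarctos, Triticum

Tracing Ambystoma: it sits inside (Danio,Ambystoma).
Tracing Lutra: it sits inside ((Passer,(Kluyveromyces,(Anopheles,Corylus))),Lutra).
The smallest clade enclosing both is the whole tree (their MRCA is the root), so the answer is all 20 tips in alphabetical order.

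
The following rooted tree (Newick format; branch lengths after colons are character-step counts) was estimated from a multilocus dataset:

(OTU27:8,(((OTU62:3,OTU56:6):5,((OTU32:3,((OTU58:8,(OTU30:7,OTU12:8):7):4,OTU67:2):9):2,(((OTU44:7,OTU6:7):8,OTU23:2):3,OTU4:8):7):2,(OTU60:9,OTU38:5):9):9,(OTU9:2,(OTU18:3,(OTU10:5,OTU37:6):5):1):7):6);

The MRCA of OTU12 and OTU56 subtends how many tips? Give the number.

The MRCA of OTU12 and OTU56 is the node subtending ((OTU62,OTU56),((OTU32,((OTU58,(OTU30,OTU12)),OTU67)),(((OTU44,OTU6),OTU23),OTU4)),(OTU60,OTU38)).
That clade contains 13 terminal taxa: OTU12, OTU23, OTU30, OTU32, OTU38, OTU4, OTU44, OTU56, OTU58, OTU6, OTU60, OTU62, OTU67.

13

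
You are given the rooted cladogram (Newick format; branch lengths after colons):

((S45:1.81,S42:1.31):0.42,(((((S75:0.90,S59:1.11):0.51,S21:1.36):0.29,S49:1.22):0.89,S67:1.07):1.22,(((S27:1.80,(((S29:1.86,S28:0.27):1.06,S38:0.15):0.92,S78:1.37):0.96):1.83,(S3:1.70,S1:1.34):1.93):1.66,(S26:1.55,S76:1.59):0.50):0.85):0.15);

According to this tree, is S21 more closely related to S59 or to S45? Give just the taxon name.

S59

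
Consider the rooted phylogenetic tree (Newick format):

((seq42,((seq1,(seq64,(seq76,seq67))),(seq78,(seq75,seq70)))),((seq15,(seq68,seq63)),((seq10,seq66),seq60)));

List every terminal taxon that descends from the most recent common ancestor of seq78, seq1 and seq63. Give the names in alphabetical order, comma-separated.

seq1, seq10, seq15, seq42, seq60, seq63, seq64, seq66, seq67, seq68, seq70, seq75, seq76, seq78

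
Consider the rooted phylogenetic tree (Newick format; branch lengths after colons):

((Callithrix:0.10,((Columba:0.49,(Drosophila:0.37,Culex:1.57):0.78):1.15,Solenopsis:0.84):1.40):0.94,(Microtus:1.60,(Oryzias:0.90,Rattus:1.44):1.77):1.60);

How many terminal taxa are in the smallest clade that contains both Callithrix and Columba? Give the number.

The MRCA of Callithrix and Columba is the node subtending (Callithrix,((Columba,(Drosophila,Culex)),Solenopsis)).
That clade contains 5 terminal taxa: Callithrix, Columba, Culex, Drosophila, Solenopsis.

5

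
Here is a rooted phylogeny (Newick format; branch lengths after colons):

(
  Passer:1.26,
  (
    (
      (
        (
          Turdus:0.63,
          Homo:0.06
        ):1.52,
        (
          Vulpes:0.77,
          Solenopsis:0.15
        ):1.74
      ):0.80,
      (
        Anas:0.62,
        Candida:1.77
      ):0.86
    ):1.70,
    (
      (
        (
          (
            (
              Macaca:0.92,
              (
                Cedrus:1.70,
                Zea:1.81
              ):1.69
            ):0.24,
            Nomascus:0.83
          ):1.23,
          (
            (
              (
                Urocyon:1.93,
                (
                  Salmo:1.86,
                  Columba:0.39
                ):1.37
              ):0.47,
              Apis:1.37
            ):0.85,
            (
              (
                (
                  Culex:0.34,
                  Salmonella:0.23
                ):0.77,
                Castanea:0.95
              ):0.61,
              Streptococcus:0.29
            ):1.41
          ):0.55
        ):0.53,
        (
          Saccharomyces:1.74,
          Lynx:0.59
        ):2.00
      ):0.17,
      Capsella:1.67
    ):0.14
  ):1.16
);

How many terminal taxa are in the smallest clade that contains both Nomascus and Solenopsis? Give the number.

21

The MRCA of Nomascus and Solenopsis is the node subtending ((((Turdus,Homo),(Vulpes,Solenopsis)),(Anas,Candida)),(((((Macaca,(Cedrus,Zea)),Nomascus),(((Urocyon,(Salmo,Columba)),Apis),(((Culex,Salmonella),Castanea),Streptococcus))),(Saccharomyces,Lynx)),Capsella)).
That clade contains 21 terminal taxa: Anas, Apis, Candida, Capsella, Castanea, Cedrus, Columba, Culex, Homo, Lynx, Macaca, Nomascus, Saccharomyces, Salmo, Salmonella, Solenopsis, Streptococcus, Turdus, Urocyon, Vulpes, Zea.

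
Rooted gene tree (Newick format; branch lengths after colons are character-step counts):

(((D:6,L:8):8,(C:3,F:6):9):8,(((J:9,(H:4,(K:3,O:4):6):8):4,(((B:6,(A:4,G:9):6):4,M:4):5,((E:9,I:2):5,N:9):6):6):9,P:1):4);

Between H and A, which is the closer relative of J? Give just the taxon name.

The MRCA of J and H subtends (J,(H,(K,O))) (4 taxa).
The MRCA of J and A subtends ((J,(H,(K,O))),(((B,(A,G)),M),((E,I),N))) (11 taxa).
The first is nested inside the second, so J shares a more recent common ancestor with H.

H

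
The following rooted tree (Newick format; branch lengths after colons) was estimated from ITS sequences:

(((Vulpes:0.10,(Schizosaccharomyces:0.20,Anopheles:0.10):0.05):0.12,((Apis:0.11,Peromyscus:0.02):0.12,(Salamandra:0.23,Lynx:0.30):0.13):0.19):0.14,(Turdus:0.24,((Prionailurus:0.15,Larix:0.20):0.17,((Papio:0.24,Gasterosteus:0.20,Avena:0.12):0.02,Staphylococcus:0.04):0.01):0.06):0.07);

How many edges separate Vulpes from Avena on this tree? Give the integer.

8

The MRCA of Vulpes and Avena is the root of the tree.
From Vulpes up to that node: 3 branches. From Avena up to the same node: 5 branches. Total: 3 + 5 = 8.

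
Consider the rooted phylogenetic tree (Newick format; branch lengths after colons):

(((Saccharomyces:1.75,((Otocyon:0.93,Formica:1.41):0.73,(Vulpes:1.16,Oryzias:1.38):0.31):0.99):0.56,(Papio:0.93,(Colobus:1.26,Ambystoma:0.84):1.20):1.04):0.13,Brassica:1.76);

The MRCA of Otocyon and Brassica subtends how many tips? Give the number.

9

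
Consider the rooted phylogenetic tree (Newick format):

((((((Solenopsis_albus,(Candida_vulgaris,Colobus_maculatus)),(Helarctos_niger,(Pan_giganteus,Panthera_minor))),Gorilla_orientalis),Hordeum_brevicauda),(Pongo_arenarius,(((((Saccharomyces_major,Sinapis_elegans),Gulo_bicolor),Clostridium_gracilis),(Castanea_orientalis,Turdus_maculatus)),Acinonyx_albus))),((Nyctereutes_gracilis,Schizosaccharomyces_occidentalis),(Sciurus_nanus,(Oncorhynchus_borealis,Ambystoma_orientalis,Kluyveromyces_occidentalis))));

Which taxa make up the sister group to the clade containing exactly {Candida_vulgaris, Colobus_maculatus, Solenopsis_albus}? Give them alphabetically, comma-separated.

Helarctos_niger, Pan_giganteus, Panthera_minor

The clade containing exactly {Candida_vulgaris, Colobus_maculatus, Solenopsis_albus} attaches to the tree at the node subtending ((Solenopsis_albus,(Candida_vulgaris,Colobus_maculatus)),(Helarctos_niger,(Pan_giganteus,Panthera_minor))).
The other lineage descending from that same node — the sister group — is (Helarctos_niger,(Pan_giganteus,Panthera_minor)); its 3 tips in alphabetical order are the answer.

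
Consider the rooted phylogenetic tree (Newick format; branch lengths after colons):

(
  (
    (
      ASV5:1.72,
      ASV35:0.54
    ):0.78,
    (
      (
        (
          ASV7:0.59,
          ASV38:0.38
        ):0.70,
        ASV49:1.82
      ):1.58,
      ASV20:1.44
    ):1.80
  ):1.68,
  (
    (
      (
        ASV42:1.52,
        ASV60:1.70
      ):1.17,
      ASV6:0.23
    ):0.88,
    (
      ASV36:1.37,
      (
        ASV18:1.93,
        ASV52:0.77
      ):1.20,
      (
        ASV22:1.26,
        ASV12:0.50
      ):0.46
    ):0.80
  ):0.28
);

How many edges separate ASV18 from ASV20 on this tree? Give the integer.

7

The MRCA of ASV18 and ASV20 is the root of the tree.
From ASV18 up to that node: 4 branches. From ASV20 up to the same node: 3 branches. Total: 4 + 3 = 7.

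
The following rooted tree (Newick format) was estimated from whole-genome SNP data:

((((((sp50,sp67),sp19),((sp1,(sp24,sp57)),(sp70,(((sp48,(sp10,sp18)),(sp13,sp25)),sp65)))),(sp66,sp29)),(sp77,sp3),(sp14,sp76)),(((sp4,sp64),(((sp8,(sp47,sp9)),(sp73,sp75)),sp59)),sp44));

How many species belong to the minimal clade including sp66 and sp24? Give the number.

15

The MRCA of sp66 and sp24 is the node subtending ((((sp50,sp67),sp19),((sp1,(sp24,sp57)),(sp70,(((sp48,(sp10,sp18)),(sp13,sp25)),sp65)))),(sp66,sp29)).
That clade contains 15 terminal taxa: sp1, sp10, sp13, sp18, sp19, sp24, sp25, sp29, sp48, sp50, sp57, sp65, sp66, sp67, sp70.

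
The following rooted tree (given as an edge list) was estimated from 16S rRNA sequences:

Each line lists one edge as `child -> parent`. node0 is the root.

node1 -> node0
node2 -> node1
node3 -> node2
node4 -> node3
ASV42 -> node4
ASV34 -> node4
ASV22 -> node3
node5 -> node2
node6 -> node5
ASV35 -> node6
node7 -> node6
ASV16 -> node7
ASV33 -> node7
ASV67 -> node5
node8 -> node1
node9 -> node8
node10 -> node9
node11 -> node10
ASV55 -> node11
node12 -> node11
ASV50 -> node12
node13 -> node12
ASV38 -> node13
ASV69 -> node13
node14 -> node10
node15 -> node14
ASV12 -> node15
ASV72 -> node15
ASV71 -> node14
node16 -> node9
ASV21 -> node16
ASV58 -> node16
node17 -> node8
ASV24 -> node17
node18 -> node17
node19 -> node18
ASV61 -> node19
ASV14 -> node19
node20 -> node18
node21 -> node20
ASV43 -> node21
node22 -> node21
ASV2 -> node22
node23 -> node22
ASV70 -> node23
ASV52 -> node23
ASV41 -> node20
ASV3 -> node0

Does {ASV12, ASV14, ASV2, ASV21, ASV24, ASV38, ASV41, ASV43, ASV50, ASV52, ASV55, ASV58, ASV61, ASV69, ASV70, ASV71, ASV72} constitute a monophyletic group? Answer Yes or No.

Yes

The most recent common ancestor of these taxa subtends ((((ASV55,(ASV50,(ASV38,ASV69))),((ASV12,ASV72),ASV71)),(ASV21,ASV58)),(ASV24,((ASV61,ASV14),((ASV43,(ASV2,(ASV70,ASV52))),ASV41)))).
That clade has exactly 17 tips — every listed taxon and nothing else — so the group is monophyletic.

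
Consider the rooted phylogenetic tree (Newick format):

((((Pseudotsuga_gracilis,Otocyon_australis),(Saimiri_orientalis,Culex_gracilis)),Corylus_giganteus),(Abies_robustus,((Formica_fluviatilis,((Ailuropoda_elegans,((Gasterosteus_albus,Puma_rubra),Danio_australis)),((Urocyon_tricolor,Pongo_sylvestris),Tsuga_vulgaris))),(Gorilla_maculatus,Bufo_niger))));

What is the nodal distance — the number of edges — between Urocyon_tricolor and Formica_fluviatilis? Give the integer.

The MRCA of Urocyon_tricolor and Formica_fluviatilis is the node subtending (Formica_fluviatilis,((Ailuropoda_elegans,((Gasterosteus_albus,Puma_rubra),Danio_australis)),((Urocyon_tricolor,Pongo_sylvestris),Tsuga_vulgaris))).
From Urocyon_tricolor up to that node: 4 branches. From Formica_fluviatilis up to the same node: 1 branch. Total: 4 + 1 = 5.

5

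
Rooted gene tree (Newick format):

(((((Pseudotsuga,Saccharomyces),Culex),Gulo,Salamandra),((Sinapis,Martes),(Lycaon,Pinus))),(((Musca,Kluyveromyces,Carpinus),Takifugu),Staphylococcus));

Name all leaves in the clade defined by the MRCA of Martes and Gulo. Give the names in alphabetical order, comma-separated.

Culex, Gulo, Lycaon, Martes, Pinus, Pseudotsuga, Saccharomyces, Salamandra, Sinapis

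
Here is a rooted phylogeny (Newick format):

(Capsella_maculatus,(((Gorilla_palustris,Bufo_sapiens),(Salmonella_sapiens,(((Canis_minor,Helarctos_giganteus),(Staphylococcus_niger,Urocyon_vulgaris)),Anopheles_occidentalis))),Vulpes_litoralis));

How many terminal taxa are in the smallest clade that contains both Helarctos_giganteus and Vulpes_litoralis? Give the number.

The MRCA of Helarctos_giganteus and Vulpes_litoralis is the node subtending (((Gorilla_palustris,Bufo_sapiens),(Salmonella_sapiens,(((Canis_minor,Helarctos_giganteus),(Staphylococcus_niger,Urocyon_vulgaris)),Anopheles_occidentalis))),Vulpes_litoralis).
That clade contains 9 terminal taxa: Anopheles_occidentalis, Bufo_sapiens, Canis_minor, Gorilla_palustris, Helarctos_giganteus, Salmonella_sapiens, Staphylococcus_niger, Urocyon_vulgaris, Vulpes_litoralis.

9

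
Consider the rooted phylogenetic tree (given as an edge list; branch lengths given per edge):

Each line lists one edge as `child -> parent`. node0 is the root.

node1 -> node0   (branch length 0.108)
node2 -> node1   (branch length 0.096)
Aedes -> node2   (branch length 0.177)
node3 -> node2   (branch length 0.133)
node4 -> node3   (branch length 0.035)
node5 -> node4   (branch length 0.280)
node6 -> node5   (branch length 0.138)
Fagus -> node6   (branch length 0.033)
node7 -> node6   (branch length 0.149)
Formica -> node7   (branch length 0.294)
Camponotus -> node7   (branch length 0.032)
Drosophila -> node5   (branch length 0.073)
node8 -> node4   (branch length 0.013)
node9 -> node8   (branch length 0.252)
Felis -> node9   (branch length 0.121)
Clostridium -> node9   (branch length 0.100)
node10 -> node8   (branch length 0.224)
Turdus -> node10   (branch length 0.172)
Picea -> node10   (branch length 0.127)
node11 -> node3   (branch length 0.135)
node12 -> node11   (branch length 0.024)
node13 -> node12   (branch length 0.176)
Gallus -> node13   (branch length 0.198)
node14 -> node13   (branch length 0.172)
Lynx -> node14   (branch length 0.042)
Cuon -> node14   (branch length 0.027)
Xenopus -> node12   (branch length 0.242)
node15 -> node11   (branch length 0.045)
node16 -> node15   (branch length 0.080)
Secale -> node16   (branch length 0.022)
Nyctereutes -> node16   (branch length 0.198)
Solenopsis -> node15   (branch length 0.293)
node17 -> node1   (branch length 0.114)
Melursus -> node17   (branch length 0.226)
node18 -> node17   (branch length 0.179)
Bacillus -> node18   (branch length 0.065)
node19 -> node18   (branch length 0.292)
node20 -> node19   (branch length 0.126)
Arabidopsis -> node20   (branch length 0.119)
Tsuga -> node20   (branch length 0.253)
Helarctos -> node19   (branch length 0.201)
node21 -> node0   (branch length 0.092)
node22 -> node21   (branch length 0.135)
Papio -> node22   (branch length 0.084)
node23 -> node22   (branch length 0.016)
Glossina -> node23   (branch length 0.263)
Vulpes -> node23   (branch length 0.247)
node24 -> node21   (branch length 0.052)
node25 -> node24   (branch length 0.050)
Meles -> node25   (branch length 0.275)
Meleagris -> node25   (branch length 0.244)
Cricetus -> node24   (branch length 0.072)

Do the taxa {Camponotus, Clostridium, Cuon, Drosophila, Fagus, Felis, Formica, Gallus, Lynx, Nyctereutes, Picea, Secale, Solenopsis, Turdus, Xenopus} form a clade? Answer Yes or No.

The most recent common ancestor of these taxa subtends ((((Fagus,(Formica,Camponotus)),Drosophila),((Felis,Clostridium),(Turdus,Picea))),(((Gallus,(Lynx,Cuon)),Xenopus),((Secale,Nyctereutes),Solenopsis))).
That clade has exactly 15 tips — every listed taxon and nothing else — so the group is monophyletic.

Yes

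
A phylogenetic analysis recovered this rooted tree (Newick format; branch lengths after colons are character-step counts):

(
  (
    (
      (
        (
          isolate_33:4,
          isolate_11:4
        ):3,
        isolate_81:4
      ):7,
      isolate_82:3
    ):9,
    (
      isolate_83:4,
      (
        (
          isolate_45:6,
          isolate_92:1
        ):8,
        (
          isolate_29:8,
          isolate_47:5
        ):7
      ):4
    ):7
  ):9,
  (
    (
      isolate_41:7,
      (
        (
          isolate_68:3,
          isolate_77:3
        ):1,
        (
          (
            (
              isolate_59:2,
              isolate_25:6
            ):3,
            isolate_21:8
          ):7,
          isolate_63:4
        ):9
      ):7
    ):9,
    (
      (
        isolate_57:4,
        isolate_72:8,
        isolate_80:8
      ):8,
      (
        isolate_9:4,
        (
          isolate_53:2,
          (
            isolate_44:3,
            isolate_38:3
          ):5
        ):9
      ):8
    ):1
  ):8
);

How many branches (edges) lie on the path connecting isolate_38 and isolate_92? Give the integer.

The MRCA of isolate_38 and isolate_92 is the root of the tree.
From isolate_38 up to that node: 6 branches. From isolate_92 up to the same node: 5 branches. Total: 6 + 5 = 11.

11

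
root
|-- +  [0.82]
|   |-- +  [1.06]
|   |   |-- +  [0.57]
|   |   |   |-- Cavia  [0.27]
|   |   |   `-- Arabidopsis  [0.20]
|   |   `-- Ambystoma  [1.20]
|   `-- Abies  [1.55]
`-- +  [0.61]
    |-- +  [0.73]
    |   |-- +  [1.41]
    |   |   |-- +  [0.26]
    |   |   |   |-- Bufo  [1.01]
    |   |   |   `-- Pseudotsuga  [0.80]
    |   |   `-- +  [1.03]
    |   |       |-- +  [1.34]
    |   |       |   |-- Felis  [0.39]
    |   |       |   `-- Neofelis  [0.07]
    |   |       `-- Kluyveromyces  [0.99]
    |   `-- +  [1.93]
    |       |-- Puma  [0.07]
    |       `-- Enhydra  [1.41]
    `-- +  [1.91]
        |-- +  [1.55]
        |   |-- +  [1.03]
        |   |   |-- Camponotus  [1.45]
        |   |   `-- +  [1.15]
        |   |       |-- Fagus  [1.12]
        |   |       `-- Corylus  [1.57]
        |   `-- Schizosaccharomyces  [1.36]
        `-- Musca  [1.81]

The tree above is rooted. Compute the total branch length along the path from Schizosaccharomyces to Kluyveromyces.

8.98

The path runs Schizosaccharomyces → … → MRCA → … → Kluyveromyces; the MRCA is the node subtending ((((Bufo,Pseudotsuga),((Felis,Neofelis),Kluyveromyces)),(Puma,Enhydra)),(((Camponotus,(Fagus,Corylus)),Schizosaccharomyces),Musca)).
Branch lengths along that path: 1.36 + 1.55 + 1.91 + 0.73 + 1.41 + 1.03 + 0.99 = 8.98.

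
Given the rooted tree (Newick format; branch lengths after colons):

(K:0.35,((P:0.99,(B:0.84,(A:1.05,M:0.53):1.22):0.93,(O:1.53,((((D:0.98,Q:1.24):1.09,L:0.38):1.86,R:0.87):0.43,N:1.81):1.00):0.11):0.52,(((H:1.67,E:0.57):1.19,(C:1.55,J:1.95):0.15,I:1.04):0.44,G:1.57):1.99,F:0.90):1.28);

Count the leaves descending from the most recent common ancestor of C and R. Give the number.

The MRCA of C and R is the node subtending ((P,(B,(A,M)),(O,((((D,Q),L),R),N))),(((H,E),(C,J),I),G),F).
That clade contains 17 terminal taxa: A, B, C, D, E, F, G, H, I, J, L, M, N, O, P, Q, R.

17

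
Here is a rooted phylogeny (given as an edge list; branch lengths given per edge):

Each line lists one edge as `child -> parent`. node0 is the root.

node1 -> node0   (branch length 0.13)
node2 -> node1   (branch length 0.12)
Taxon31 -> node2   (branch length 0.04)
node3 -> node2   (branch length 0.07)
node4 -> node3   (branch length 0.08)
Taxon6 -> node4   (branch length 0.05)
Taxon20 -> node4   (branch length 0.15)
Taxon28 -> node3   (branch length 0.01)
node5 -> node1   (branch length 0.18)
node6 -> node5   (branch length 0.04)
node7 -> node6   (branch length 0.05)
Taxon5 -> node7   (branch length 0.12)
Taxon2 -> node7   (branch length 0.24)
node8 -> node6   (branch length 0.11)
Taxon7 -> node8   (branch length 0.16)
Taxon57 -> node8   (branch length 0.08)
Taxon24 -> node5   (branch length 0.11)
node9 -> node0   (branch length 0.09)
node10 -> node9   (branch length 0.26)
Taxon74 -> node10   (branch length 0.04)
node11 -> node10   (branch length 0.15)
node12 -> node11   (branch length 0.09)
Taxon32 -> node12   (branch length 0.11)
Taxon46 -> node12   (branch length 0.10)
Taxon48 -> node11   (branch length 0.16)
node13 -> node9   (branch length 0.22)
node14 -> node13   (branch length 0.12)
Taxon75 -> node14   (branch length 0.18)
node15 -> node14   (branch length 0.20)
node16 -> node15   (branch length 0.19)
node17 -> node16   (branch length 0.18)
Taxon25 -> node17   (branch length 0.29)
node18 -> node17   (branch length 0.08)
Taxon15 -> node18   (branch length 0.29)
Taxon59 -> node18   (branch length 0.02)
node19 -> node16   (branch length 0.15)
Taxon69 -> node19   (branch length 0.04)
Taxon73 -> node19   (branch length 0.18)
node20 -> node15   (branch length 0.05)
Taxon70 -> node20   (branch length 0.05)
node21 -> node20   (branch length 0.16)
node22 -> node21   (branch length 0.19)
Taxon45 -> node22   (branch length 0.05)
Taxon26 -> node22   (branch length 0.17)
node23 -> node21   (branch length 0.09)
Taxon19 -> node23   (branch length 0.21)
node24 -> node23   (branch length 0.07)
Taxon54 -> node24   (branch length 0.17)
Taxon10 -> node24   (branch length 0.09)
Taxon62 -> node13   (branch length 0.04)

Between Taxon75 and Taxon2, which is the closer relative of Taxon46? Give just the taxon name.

The MRCA of Taxon46 and Taxon75 subtends ((Taxon74,((Taxon32,Taxon46),Taxon48)),((Taxon75,(((Taxon25,(Taxon15,Taxon59)),(Taxon69,Taxon73)),(Taxon70,((Taxon45,Taxon26),(Taxon19,(Taxon54,Taxon10)))))),Taxon62)) (17 taxa).
The MRCA of Taxon46 and Taxon2 is the root, subtending the entire tree (26 taxa).
The first is nested inside the second, so Taxon46 shares a more recent common ancestor with Taxon75.

Taxon75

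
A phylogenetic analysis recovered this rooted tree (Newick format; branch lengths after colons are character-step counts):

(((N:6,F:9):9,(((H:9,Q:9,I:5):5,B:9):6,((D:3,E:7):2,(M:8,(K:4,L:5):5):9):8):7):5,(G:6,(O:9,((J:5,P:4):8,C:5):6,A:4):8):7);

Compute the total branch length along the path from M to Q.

45

The path runs M → … → MRCA → … → Q; the MRCA is the node subtending (((H,Q,I),B),((D,E),(M,(K,L)))).
Branch lengths along that path: 8 + 9 + 8 + 6 + 5 + 9 = 45.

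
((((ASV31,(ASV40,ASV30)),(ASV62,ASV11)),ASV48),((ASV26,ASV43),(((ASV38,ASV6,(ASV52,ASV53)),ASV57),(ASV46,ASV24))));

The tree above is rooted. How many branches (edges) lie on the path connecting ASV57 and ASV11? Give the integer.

8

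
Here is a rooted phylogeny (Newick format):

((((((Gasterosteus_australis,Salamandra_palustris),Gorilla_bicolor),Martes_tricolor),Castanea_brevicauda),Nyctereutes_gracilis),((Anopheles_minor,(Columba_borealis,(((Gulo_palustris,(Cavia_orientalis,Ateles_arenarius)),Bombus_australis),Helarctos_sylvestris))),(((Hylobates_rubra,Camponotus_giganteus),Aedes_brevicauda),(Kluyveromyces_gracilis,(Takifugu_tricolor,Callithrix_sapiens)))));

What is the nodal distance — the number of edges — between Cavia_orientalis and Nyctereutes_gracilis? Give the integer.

10

The MRCA of Cavia_orientalis and Nyctereutes_gracilis is the root of the tree.
From Cavia_orientalis up to that node: 8 branches. From Nyctereutes_gracilis up to the same node: 2 branches. Total: 8 + 2 = 10.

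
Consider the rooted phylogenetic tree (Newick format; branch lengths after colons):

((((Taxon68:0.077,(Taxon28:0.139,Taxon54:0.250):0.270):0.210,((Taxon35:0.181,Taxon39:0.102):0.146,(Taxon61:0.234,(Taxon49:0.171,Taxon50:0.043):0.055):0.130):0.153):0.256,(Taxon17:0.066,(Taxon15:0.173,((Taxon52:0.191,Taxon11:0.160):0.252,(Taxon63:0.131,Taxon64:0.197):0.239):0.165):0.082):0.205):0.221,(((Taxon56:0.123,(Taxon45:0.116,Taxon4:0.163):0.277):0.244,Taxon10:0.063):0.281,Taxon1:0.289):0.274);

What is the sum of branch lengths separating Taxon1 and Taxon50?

1.421

The path runs Taxon1 → … → MRCA → … → Taxon50; the MRCA is the root of the tree.
Branch lengths along that path: 0.289 + 0.274 + 0.221 + 0.256 + 0.153 + 0.130 + 0.055 + 0.043 = 1.421.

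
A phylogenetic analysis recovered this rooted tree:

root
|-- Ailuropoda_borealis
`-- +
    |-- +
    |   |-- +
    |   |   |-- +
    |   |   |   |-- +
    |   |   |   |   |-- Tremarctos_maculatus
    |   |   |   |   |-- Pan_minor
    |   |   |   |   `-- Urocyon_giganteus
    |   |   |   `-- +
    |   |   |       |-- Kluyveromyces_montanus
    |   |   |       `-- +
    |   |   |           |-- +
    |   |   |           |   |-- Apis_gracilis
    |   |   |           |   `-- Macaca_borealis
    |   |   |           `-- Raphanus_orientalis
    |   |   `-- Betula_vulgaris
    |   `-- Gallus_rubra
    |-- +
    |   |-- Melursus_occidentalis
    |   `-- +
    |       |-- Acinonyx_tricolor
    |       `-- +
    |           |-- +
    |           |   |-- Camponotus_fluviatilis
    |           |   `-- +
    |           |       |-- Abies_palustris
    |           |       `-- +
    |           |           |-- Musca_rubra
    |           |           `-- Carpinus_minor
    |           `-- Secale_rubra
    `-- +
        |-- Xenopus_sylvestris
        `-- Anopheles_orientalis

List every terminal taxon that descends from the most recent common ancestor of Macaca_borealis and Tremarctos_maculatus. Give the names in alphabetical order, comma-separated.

Tracing Macaca_borealis: it sits inside (Apis_gracilis,Macaca_borealis).
Tracing Tremarctos_maculatus: it sits inside (Tremarctos_maculatus,Pan_minor,Urocyon_giganteus).
The smallest clade enclosing both is ((Tremarctos_maculatus,Pan_minor,Urocyon_giganteus),(Kluyveromyces_montanus,((Apis_gracilis,Macaca_borealis),Raphanus_orientalis))); the answer is its 7 terminal taxa in alphabetical order.

Apis_gracilis, Kluyveromyces_montanus, Macaca_borealis, Pan_minor, Raphanus_orientalis, Tremarctos_maculatus, Urocyon_giganteus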